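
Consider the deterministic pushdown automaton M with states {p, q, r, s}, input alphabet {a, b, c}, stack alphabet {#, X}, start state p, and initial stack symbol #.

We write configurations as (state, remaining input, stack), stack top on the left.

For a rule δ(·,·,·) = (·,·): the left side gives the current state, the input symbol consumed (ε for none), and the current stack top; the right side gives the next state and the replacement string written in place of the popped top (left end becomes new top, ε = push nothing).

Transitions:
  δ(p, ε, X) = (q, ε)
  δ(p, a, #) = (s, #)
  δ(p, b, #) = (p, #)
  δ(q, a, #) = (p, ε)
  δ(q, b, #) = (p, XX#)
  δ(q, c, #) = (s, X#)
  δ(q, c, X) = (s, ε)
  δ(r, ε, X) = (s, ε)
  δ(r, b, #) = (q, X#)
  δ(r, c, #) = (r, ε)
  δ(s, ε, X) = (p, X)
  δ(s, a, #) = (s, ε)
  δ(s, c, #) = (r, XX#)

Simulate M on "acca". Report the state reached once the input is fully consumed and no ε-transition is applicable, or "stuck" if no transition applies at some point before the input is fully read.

(p, acca, #)
  read a, top #: go to s, push # → (s, cca, #)
  read c, top #: go to r, push XX# → (r, ca, XX#)
  ε-move, top X: go to s, push ε → (s, ca, X#)
  ε-move, top X: go to p, push X → (p, ca, X#)
  ε-move, top X: go to q, push ε → (q, ca, #)
  read c, top #: go to s, push X# → (s, a, X#)
  ε-move, top X: go to p, push X → (p, a, X#)
  ε-move, top X: go to q, push ε → (q, a, #)
  read a, top #: go to p, push ε → (p, ε, ε)
All input consumed; M is in state p.

p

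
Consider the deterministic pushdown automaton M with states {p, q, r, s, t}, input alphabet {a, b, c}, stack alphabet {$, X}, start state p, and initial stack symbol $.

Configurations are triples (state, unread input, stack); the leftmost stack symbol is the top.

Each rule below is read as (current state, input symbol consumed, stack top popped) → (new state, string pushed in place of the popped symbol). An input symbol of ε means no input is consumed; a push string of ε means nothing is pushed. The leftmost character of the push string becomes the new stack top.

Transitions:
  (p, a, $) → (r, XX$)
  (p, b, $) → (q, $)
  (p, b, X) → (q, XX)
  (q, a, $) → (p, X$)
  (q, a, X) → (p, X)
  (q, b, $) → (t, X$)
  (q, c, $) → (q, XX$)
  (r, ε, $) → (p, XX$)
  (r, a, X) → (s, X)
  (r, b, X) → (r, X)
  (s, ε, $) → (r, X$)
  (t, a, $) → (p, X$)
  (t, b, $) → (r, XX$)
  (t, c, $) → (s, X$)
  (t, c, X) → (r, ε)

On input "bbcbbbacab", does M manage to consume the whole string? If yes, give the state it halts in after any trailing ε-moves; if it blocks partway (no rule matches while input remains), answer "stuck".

stuck

(p, bbcbbbacab, $)
  read b, top $: go to q, push $ → (q, bcbbbacab, $)
  read b, top $: go to t, push X$ → (t, cbbbacab, X$)
  read c, top X: go to r, push ε → (r, bbbacab, $)
  ε-move, top $: go to p, push XX$ → (p, bbbacab, XX$)
  read b, top X: go to q, push XX → (q, bbacab, XXX$)
No transition for (q, b, top X); M blocks with input bbacab remaining.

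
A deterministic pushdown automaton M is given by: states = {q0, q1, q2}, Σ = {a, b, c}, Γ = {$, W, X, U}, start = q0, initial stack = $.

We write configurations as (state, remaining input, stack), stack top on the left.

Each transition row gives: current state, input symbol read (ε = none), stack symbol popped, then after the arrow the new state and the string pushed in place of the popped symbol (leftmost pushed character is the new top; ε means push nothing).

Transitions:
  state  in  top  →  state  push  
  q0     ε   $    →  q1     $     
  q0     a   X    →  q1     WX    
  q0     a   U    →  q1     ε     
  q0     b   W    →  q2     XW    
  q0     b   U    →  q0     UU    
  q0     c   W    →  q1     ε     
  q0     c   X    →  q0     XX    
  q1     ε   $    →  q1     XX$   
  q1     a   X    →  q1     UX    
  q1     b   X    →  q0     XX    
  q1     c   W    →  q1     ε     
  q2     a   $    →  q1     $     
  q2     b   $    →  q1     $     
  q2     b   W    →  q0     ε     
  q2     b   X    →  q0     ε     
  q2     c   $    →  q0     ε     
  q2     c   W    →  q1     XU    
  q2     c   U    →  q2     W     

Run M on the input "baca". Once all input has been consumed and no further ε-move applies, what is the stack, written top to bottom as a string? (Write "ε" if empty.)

UXXX$

(q0, baca, $)
  ε-move, top $: go to q1, push $ → (q1, baca, $)
  ε-move, top $: go to q1, push XX$ → (q1, baca, XX$)
  read b, top X: go to q0, push XX → (q0, aca, XXX$)
  read a, top X: go to q1, push WX → (q1, ca, WXXX$)
  read c, top W: go to q1, push ε → (q1, a, XXX$)
  read a, top X: go to q1, push UX → (q1, ε, UXXX$)
All input consumed in state q1 with stack UXXX$.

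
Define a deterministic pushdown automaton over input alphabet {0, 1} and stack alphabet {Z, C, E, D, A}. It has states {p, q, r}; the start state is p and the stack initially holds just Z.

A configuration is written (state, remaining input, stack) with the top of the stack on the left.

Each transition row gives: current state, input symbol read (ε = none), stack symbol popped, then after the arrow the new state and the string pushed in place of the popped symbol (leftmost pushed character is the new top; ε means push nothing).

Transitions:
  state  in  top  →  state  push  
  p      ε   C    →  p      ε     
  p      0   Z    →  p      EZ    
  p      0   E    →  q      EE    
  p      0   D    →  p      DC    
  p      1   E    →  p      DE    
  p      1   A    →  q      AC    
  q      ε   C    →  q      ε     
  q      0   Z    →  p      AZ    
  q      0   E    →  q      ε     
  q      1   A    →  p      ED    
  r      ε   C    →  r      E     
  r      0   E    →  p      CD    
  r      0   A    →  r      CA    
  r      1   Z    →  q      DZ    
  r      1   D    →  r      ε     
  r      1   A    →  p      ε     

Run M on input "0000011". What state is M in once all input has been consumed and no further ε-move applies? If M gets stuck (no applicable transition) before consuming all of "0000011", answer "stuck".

p

(p, 0000011, Z)
  read 0, top Z: go to p, push EZ → (p, 000011, EZ)
  read 0, top E: go to q, push EE → (q, 00011, EEZ)
  read 0, top E: go to q, push ε → (q, 0011, EZ)
  read 0, top E: go to q, push ε → (q, 011, Z)
  read 0, top Z: go to p, push AZ → (p, 11, AZ)
  read 1, top A: go to q, push AC → (q, 1, ACZ)
  read 1, top A: go to p, push ED → (p, ε, EDCZ)
All input consumed; M is in state p.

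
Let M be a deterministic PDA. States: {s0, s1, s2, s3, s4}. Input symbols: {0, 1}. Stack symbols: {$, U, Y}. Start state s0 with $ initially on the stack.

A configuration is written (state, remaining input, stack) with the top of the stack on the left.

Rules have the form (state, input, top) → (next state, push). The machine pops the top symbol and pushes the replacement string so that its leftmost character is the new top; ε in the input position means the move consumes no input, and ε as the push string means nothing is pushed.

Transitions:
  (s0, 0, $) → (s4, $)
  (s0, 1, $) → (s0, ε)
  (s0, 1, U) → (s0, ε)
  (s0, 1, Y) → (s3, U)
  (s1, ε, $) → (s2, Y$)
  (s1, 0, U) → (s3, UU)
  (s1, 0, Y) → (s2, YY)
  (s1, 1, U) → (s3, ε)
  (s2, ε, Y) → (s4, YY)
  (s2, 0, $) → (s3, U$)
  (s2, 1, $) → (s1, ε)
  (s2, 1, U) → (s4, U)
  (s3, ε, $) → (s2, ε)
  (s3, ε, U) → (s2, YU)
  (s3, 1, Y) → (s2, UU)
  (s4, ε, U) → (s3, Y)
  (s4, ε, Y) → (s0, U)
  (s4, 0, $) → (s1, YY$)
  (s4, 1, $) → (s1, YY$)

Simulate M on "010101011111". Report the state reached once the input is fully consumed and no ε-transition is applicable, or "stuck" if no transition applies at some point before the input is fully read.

stuck

(s0, 010101011111, $)
  read 0, top $: go to s4, push $ → (s4, 10101011111, $)
  read 1, top $: go to s1, push YY$ → (s1, 0101011111, YY$)
  read 0, top Y: go to s2, push YY → (s2, 101011111, YYY$)
  ε-move, top Y: go to s4, push YY → (s4, 101011111, YYYY$)
  ε-move, top Y: go to s0, push U → (s0, 101011111, UYYY$)
  read 1, top U: go to s0, push ε → (s0, 01011111, YYY$)
No transition for (s0, 0, top Y); M blocks with input 01011111 remaining.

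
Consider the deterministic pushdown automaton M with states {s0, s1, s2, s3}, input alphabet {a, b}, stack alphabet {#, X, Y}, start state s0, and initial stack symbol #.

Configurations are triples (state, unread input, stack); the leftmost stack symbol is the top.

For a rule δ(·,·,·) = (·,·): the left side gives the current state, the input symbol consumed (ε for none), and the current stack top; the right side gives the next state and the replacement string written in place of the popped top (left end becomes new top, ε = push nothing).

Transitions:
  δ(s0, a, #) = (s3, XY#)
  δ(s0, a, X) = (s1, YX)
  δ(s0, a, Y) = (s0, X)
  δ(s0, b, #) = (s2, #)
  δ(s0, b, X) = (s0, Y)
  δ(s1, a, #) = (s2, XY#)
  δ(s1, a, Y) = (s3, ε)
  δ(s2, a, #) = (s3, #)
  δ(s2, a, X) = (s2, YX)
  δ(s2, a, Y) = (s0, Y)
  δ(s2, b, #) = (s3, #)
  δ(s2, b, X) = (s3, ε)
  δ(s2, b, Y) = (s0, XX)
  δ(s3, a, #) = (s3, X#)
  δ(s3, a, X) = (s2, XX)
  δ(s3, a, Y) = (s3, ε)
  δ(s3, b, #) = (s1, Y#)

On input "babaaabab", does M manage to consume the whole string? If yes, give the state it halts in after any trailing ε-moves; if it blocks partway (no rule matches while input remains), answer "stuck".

(s0, babaaabab, #)
  read b, top #: go to s2, push # → (s2, abaaabab, #)
  read a, top #: go to s3, push # → (s3, baaabab, #)
  read b, top #: go to s1, push Y# → (s1, aaabab, Y#)
  read a, top Y: go to s3, push ε → (s3, aabab, #)
  read a, top #: go to s3, push X# → (s3, abab, X#)
  read a, top X: go to s2, push XX → (s2, bab, XX#)
  read b, top X: go to s3, push ε → (s3, ab, X#)
  read a, top X: go to s2, push XX → (s2, b, XX#)
  read b, top X: go to s3, push ε → (s3, ε, X#)
All input consumed; M is in state s3.

s3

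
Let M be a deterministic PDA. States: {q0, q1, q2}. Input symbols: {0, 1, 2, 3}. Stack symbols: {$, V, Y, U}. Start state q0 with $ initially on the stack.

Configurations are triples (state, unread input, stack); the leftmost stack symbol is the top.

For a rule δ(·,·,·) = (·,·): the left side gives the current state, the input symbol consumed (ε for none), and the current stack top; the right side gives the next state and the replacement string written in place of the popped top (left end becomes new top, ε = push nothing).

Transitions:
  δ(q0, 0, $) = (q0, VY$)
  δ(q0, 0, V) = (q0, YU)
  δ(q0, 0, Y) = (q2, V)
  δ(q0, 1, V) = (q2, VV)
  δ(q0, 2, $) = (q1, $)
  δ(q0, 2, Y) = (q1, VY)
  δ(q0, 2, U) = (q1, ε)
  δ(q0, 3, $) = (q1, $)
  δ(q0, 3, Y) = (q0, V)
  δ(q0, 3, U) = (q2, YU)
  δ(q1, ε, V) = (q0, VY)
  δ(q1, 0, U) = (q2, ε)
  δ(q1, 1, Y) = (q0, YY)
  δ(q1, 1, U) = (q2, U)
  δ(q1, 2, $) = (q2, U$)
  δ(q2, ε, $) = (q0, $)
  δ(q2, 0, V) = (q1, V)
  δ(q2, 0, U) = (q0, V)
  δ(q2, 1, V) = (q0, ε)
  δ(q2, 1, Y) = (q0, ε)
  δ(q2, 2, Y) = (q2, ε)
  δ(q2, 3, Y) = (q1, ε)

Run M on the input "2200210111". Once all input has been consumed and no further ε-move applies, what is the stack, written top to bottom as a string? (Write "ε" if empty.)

VVYVYYU$

(q0, 2200210111, $)
  read 2, top $: go to q1, push $ → (q1, 200210111, $)
  read 2, top $: go to q2, push U$ → (q2, 00210111, U$)
  read 0, top U: go to q0, push V → (q0, 0210111, V$)
  read 0, top V: go to q0, push YU → (q0, 210111, YU$)
  read 2, top Y: go to q1, push VY → (q1, 10111, VYU$)
  ε-move, top V: go to q0, push VY → (q0, 10111, VYYU$)
  read 1, top V: go to q2, push VV → (q2, 0111, VVYYU$)
  read 0, top V: go to q1, push V → (q1, 111, VVYYU$)
  ε-move, top V: go to q0, push VY → (q0, 111, VYVYYU$)
  read 1, top V: go to q2, push VV → (q2, 11, VVYVYYU$)
  read 1, top V: go to q0, push ε → (q0, 1, VYVYYU$)
  read 1, top V: go to q2, push VV → (q2, ε, VVYVYYU$)
All input consumed in state q2 with stack VVYVYYU$.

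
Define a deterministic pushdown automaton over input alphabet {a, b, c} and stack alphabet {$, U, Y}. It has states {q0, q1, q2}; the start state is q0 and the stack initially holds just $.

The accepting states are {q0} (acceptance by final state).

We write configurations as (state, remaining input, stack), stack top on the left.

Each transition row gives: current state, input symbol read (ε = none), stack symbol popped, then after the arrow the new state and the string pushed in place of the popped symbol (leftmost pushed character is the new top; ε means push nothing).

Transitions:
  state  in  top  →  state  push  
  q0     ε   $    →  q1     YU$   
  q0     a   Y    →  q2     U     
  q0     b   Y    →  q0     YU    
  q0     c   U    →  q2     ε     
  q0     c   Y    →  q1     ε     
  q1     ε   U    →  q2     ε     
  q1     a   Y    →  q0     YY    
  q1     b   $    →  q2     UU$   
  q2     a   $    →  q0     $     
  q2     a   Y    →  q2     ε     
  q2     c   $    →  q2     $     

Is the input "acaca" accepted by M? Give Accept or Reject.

Accept

(q0, acaca, $)
  ε-move, top $: go to q1, push YU$ → (q1, acaca, YU$)
  read a, top Y: go to q0, push YY → (q0, caca, YYU$)
  read c, top Y: go to q1, push ε → (q1, aca, YU$)
  read a, top Y: go to q0, push YY → (q0, ca, YYU$)
  read c, top Y: go to q1, push ε → (q1, a, YU$)
  read a, top Y: go to q0, push YY → (q0, ε, YYU$)
All input consumed; state q0 ∈ F.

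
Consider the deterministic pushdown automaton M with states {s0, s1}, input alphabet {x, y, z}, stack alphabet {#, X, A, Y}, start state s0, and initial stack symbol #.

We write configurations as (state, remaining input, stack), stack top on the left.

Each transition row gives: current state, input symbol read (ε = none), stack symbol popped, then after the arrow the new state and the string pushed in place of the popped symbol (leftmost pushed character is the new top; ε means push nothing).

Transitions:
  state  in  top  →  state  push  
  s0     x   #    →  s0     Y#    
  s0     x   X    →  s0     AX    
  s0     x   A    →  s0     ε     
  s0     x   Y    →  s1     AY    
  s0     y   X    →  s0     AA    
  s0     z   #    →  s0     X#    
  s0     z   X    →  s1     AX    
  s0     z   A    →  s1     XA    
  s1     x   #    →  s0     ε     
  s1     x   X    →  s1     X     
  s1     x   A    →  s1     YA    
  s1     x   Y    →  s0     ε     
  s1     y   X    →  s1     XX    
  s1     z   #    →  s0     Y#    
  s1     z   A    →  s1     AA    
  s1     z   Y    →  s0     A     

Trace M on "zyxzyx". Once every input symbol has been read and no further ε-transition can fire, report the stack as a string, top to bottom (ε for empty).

(s0, zyxzyx, #) ⊢ (s0, yxzyx, X#) ⊢ (s0, xzyx, AA#) ⊢ (s0, zyx, A#) ⊢ (s1, yx, XA#) ⊢ (s1, x, XXA#) ⊢ (s1, ε, XXA#)
All input consumed in state s1 with stack XXA#.

XXA#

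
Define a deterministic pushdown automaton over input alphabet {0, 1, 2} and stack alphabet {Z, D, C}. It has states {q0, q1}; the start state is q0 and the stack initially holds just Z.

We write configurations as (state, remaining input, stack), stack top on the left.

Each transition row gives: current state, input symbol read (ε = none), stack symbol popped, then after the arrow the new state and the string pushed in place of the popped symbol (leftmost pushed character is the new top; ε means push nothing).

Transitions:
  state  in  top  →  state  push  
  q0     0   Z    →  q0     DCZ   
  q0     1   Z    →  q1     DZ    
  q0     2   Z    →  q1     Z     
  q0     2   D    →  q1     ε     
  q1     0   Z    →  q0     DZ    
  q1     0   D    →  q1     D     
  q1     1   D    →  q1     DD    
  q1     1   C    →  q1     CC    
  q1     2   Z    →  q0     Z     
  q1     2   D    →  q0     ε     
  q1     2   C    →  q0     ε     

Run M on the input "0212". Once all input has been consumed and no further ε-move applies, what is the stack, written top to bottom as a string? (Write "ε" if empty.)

CZ

(q0, 0212, Z) ⊢ (q0, 212, DCZ) ⊢ (q1, 12, CZ) ⊢ (q1, 2, CCZ) ⊢ (q0, ε, CZ)
All input consumed in state q0 with stack CZ.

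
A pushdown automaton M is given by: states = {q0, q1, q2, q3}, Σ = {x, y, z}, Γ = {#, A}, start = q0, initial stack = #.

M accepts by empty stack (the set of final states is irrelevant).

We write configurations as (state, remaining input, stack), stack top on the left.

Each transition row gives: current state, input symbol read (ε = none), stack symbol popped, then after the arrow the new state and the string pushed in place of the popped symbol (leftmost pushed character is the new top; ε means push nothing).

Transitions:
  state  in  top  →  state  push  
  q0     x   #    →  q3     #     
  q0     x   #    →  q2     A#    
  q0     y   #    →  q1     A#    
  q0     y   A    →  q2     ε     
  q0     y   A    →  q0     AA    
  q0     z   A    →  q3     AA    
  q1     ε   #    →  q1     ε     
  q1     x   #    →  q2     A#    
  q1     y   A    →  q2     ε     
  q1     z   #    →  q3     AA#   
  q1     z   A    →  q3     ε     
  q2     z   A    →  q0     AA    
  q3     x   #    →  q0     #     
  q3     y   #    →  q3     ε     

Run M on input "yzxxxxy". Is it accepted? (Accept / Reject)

Accept

One accepting computation: (q0, yzxxxxy, #) ⊢ (q1, zxxxxy, A#) ⊢ (q3, xxxxy, #) ⊢ (q0, xxxy, #) ⊢ (q3, xxy, #) ⊢ (q0, xy, #) ⊢ (q3, y, #) ⊢ (q3, ε, ε)
All input consumed and the stack is empty.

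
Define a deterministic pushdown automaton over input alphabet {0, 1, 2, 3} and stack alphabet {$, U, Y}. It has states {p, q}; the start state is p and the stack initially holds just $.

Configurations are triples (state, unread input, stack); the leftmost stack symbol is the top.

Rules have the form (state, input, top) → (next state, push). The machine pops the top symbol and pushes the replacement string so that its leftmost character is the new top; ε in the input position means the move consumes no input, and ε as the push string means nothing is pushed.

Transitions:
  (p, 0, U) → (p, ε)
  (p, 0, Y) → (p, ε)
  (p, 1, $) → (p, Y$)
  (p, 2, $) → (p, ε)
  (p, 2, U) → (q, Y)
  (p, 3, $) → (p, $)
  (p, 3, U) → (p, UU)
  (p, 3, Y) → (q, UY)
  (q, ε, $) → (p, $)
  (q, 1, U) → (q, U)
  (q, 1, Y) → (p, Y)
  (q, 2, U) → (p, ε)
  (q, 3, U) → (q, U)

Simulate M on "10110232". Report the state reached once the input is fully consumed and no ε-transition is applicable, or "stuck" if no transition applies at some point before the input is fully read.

(p, 10110232, $)
  read 1, top $: go to p, push Y$ → (p, 0110232, Y$)
  read 0, top Y: go to p, push ε → (p, 110232, $)
  read 1, top $: go to p, push Y$ → (p, 10232, Y$)
No transition for (p, 1, top Y); M blocks with input 10232 remaining.

stuck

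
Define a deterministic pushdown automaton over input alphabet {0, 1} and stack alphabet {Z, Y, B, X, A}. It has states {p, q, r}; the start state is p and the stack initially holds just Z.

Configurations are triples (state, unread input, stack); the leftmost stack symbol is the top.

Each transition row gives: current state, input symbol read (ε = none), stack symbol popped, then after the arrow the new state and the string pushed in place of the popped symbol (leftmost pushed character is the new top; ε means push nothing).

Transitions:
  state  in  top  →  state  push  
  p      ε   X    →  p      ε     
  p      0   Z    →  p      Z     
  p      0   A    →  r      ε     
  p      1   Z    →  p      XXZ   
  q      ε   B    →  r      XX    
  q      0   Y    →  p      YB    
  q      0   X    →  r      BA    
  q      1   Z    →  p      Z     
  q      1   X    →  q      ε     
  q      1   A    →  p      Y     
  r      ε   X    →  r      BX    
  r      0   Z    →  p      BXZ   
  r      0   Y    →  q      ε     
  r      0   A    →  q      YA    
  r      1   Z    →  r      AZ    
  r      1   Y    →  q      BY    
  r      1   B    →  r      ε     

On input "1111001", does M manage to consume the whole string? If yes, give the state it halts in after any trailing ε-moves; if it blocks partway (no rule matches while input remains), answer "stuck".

(p, 1111001, Z)
  read 1, top Z: go to p, push XXZ → (p, 111001, XXZ)
  ε-move, top X: go to p, push ε → (p, 111001, XZ)
  ε-move, top X: go to p, push ε → (p, 111001, Z)
  read 1, top Z: go to p, push XXZ → (p, 11001, XXZ)
  ε-move, top X: go to p, push ε → (p, 11001, XZ)
  ε-move, top X: go to p, push ε → (p, 11001, Z)
  read 1, top Z: go to p, push XXZ → (p, 1001, XXZ)
  ε-move, top X: go to p, push ε → (p, 1001, XZ)
  ε-move, top X: go to p, push ε → (p, 1001, Z)
  read 1, top Z: go to p, push XXZ → (p, 001, XXZ)
  ε-move, top X: go to p, push ε → (p, 001, XZ)
  ε-move, top X: go to p, push ε → (p, 001, Z)
  read 0, top Z: go to p, push Z → (p, 01, Z)
  read 0, top Z: go to p, push Z → (p, 1, Z)
  read 1, top Z: go to p, push XXZ → (p, ε, XXZ)
  ε-move, top X: go to p, push ε → (p, ε, XZ)
  ε-move, top X: go to p, push ε → (p, ε, Z)
All input consumed; M is in state p.

p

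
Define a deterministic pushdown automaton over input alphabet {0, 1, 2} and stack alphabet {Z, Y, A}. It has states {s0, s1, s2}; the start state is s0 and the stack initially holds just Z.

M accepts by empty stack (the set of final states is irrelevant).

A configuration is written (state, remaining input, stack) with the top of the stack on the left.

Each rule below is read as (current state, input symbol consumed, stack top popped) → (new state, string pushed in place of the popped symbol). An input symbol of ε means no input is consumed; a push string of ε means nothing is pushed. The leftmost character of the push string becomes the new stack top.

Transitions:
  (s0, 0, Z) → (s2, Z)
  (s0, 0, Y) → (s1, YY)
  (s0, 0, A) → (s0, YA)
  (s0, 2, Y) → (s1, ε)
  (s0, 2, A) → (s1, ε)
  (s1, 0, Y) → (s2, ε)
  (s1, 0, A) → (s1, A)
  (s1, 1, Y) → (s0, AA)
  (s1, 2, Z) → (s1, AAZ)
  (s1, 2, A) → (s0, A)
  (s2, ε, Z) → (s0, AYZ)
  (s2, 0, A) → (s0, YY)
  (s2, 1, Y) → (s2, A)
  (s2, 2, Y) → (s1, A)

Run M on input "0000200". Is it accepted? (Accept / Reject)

(s0, 0000200, Z)
  read 0, top Z: go to s2, push Z → (s2, 000200, Z)
  ε-move, top Z: go to s0, push AYZ → (s0, 000200, AYZ)
  read 0, top A: go to s0, push YA → (s0, 00200, YAYZ)
  read 0, top Y: go to s1, push YY → (s1, 0200, YYAYZ)
  read 0, top Y: go to s2, push ε → (s2, 200, YAYZ)
  read 2, top Y: go to s1, push A → (s1, 00, AAYZ)
  read 0, top A: go to s1, push A → (s1, 0, AAYZ)
  read 0, top A: go to s1, push A → (s1, ε, AAYZ)
All input consumed; stack is AAYZ, not empty, and no further ε-move applies.

Reject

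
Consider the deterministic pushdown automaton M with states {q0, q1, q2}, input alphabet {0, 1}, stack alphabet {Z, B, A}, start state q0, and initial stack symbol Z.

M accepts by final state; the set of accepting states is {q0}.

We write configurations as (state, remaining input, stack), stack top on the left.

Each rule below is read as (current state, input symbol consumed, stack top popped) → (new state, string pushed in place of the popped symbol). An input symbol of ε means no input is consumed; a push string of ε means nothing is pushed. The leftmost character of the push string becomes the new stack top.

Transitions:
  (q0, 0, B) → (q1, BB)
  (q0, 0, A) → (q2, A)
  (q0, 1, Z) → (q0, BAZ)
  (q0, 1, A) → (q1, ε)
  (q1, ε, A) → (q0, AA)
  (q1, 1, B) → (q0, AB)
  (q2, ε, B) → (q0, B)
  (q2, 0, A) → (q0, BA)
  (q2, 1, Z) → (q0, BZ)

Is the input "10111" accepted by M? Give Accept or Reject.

Accept

(q0, 10111, Z)
  read 1, top Z: go to q0, push BAZ → (q0, 0111, BAZ)
  read 0, top B: go to q1, push BB → (q1, 111, BBAZ)
  read 1, top B: go to q0, push AB → (q0, 11, ABBAZ)
  read 1, top A: go to q1, push ε → (q1, 1, BBAZ)
  read 1, top B: go to q0, push AB → (q0, ε, ABBAZ)
All input consumed; state q0 ∈ F.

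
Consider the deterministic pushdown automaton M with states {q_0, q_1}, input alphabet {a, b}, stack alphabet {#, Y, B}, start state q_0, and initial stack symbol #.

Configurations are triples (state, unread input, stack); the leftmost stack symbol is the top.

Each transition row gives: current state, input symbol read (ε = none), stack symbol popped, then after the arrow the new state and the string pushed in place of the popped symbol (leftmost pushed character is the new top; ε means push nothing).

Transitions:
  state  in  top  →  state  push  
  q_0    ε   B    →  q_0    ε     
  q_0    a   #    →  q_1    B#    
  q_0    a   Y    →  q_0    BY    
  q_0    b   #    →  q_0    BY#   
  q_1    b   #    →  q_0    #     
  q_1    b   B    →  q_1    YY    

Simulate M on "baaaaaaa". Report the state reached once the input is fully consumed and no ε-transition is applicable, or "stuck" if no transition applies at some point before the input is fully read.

q_0

(q_0, baaaaaaa, #)
  read b, top #: go to q_0, push BY# → (q_0, aaaaaaa, BY#)
  ε-move, top B: go to q_0, push ε → (q_0, aaaaaaa, Y#)
  read a, top Y: go to q_0, push BY → (q_0, aaaaaa, BY#)
  ε-move, top B: go to q_0, push ε → (q_0, aaaaaa, Y#)
  read a, top Y: go to q_0, push BY → (q_0, aaaaa, BY#)
  ε-move, top B: go to q_0, push ε → (q_0, aaaaa, Y#)
  read a, top Y: go to q_0, push BY → (q_0, aaaa, BY#)
  ε-move, top B: go to q_0, push ε → (q_0, aaaa, Y#)
  read a, top Y: go to q_0, push BY → (q_0, aaa, BY#)
  ε-move, top B: go to q_0, push ε → (q_0, aaa, Y#)
  read a, top Y: go to q_0, push BY → (q_0, aa, BY#)
  ε-move, top B: go to q_0, push ε → (q_0, aa, Y#)
  read a, top Y: go to q_0, push BY → (q_0, a, BY#)
  ε-move, top B: go to q_0, push ε → (q_0, a, Y#)
  read a, top Y: go to q_0, push BY → (q_0, ε, BY#)
  ε-move, top B: go to q_0, push ε → (q_0, ε, Y#)
All input consumed; M is in state q_0.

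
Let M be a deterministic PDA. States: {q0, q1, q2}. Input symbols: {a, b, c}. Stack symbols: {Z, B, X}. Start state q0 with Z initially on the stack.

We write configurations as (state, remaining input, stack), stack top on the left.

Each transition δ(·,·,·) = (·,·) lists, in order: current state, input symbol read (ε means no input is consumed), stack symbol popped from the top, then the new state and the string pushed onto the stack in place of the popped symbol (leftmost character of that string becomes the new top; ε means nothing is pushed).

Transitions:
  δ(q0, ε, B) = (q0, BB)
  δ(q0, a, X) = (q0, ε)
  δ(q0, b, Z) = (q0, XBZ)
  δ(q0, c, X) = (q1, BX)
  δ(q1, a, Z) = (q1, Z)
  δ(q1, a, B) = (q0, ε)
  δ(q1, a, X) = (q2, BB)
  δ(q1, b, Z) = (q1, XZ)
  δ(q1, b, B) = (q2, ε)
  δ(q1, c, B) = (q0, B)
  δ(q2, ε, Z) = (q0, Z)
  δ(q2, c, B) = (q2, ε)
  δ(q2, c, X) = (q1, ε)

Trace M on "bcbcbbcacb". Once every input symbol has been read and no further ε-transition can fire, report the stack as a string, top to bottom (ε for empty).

XBZ

(q0, bcbcbbcacb, Z) ⊢ (q0, cbcbbcacb, XBZ) ⊢ (q1, bcbbcacb, BXBZ) ⊢ (q2, cbbcacb, XBZ) ⊢ (q1, bbcacb, BZ) ⊢ (q2, bcacb, Z) ⊢ (q0, bcacb, Z) ⊢ (q0, cacb, XBZ) ⊢ (q1, acb, BXBZ) ⊢ (q0, cb, XBZ) ⊢ (q1, b, BXBZ) ⊢ (q2, ε, XBZ)
All input consumed in state q2 with stack XBZ.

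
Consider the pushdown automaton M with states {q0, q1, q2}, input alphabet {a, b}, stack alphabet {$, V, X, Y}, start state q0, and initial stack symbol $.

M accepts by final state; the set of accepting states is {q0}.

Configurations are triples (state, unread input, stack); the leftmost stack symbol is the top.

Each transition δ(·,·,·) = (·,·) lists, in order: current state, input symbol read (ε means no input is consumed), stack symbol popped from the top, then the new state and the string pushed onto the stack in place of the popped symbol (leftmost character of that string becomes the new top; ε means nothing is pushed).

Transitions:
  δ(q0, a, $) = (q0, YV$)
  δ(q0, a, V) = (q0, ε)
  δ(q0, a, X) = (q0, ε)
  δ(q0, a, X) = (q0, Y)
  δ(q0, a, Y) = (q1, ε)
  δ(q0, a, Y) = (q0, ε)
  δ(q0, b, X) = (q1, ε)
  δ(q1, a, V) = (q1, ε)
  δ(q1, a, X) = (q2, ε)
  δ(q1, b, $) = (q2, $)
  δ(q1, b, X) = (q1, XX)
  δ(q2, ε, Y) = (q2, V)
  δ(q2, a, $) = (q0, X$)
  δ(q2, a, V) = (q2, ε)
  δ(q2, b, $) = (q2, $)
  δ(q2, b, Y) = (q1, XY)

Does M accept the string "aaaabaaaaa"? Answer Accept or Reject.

Reject

No computation consumes all input and reaches a final state.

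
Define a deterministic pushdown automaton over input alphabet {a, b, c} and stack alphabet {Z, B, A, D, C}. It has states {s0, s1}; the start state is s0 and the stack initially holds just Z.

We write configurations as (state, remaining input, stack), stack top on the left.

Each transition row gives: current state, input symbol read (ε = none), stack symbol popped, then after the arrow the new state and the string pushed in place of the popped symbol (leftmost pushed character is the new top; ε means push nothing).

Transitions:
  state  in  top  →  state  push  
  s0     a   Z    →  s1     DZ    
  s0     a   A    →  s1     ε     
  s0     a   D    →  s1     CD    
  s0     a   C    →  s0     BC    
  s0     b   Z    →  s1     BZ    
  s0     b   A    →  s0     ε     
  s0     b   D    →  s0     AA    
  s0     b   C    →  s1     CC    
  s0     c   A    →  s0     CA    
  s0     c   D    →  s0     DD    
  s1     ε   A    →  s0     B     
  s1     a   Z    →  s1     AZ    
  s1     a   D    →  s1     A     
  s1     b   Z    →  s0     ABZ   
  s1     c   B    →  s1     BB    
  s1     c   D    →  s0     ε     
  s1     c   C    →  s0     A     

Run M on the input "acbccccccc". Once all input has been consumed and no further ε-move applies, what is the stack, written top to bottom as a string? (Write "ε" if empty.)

(s0, acbccccccc, Z)
  read a, top Z: go to s1, push DZ → (s1, cbccccccc, DZ)
  read c, top D: go to s0, push ε → (s0, bccccccc, Z)
  read b, top Z: go to s1, push BZ → (s1, ccccccc, BZ)
  read c, top B: go to s1, push BB → (s1, cccccc, BBZ)
  read c, top B: go to s1, push BB → (s1, ccccc, BBBZ)
  read c, top B: go to s1, push BB → (s1, cccc, BBBBZ)
  read c, top B: go to s1, push BB → (s1, ccc, BBBBBZ)
  read c, top B: go to s1, push BB → (s1, cc, BBBBBBZ)
  read c, top B: go to s1, push BB → (s1, c, BBBBBBBZ)
  read c, top B: go to s1, push BB → (s1, ε, BBBBBBBBZ)
All input consumed in state s1 with stack BBBBBBBBZ.

BBBBBBBBZ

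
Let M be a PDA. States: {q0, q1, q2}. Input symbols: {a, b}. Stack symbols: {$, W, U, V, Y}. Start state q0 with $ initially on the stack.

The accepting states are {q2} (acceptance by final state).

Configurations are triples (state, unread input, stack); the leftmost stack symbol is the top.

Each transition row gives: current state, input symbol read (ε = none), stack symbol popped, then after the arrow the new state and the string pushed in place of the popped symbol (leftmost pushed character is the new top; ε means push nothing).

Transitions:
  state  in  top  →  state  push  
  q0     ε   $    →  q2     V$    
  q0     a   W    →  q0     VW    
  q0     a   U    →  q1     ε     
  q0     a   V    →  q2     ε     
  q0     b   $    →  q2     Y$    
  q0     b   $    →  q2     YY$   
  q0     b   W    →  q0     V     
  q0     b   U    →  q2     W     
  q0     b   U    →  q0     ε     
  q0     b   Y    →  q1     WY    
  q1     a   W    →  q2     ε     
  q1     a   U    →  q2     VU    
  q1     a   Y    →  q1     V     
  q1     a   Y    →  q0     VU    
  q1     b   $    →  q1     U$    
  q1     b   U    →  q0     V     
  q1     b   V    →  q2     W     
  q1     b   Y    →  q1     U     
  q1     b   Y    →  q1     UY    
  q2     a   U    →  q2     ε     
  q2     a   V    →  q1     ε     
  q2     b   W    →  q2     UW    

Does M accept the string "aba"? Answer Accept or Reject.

Accept

One accepting computation: (q0, aba, $) ⊢ (q2, aba, V$) ⊢ (q1, ba, $) ⊢ (q1, a, U$) ⊢ (q2, ε, VU$)
All input consumed and state q2 ∈ F.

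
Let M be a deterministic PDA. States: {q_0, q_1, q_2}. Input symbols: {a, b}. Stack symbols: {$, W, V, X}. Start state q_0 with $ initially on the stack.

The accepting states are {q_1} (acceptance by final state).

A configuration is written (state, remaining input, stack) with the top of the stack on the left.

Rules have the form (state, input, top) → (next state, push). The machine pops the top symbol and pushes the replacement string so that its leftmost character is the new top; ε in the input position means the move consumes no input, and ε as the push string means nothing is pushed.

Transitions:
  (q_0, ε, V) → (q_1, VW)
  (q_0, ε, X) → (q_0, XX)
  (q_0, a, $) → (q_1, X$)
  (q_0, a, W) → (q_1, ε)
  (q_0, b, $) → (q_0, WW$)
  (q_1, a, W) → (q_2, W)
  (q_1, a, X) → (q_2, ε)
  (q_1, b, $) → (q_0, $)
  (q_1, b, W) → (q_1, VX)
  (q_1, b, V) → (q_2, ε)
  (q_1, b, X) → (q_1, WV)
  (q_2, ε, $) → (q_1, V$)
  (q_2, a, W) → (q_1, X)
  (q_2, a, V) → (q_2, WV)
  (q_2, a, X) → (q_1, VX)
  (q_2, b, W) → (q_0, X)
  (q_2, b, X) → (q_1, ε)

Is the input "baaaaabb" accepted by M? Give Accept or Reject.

(q_0, baaaaabb, $)
  read b, top $: go to q_0, push WW$ → (q_0, aaaaabb, WW$)
  read a, top W: go to q_1, push ε → (q_1, aaaabb, W$)
  read a, top W: go to q_2, push W → (q_2, aaabb, W$)
  read a, top W: go to q_1, push X → (q_1, aabb, X$)
  read a, top X: go to q_2, push ε → (q_2, abb, $)
  ε-move, top $: go to q_1, push V$ → (q_1, abb, V$)
No transition applies at (q_1, abb, V$); input not fully consumed.

Reject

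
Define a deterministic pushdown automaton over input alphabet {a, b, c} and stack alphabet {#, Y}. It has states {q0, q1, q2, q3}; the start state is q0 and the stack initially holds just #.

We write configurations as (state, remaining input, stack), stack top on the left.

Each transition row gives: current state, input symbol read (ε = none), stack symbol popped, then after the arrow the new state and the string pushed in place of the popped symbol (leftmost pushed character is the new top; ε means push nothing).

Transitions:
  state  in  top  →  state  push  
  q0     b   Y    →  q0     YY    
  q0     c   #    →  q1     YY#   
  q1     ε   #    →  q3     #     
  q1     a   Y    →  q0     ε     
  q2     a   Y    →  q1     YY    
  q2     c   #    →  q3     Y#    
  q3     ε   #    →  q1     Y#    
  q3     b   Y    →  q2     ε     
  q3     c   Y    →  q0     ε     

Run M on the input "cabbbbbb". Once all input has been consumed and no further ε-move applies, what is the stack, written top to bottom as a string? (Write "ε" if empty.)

(q0, cabbbbbb, #)
  read c, top #: go to q1, push YY# → (q1, abbbbbb, YY#)
  read a, top Y: go to q0, push ε → (q0, bbbbbb, Y#)
  read b, top Y: go to q0, push YY → (q0, bbbbb, YY#)
  read b, top Y: go to q0, push YY → (q0, bbbb, YYY#)
  read b, top Y: go to q0, push YY → (q0, bbb, YYYY#)
  read b, top Y: go to q0, push YY → (q0, bb, YYYYY#)
  read b, top Y: go to q0, push YY → (q0, b, YYYYYY#)
  read b, top Y: go to q0, push YY → (q0, ε, YYYYYYY#)
All input consumed in state q0 with stack YYYYYYY#.

YYYYYYY#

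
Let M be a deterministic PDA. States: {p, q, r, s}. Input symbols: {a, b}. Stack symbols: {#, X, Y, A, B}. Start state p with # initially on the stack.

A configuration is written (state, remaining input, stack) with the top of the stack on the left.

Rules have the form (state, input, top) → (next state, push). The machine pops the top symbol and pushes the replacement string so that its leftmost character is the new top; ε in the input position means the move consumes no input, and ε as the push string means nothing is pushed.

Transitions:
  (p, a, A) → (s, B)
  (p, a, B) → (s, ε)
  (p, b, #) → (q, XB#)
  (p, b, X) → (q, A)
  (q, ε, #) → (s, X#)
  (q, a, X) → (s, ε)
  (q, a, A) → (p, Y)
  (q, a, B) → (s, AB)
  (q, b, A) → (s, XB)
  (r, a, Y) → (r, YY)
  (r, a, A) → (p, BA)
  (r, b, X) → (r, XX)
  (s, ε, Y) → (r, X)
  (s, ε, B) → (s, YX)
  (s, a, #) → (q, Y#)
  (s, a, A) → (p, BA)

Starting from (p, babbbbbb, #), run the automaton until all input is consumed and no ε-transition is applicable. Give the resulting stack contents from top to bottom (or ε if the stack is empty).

(p, babbbbbb, #) ⊢ (q, abbbbbb, XB#) ⊢ (s, bbbbbb, B#) ⊢ (s, bbbbbb, YX#) ⊢ (r, bbbbbb, XX#) ⊢ (r, bbbbb, XXX#) ⊢ (r, bbbb, XXXX#) ⊢ (r, bbb, XXXXX#) ⊢ (r, bb, XXXXXX#) ⊢ (r, b, XXXXXXX#) ⊢ (r, ε, XXXXXXXX#)
All input consumed in state r with stack XXXXXXXX#.

XXXXXXXX#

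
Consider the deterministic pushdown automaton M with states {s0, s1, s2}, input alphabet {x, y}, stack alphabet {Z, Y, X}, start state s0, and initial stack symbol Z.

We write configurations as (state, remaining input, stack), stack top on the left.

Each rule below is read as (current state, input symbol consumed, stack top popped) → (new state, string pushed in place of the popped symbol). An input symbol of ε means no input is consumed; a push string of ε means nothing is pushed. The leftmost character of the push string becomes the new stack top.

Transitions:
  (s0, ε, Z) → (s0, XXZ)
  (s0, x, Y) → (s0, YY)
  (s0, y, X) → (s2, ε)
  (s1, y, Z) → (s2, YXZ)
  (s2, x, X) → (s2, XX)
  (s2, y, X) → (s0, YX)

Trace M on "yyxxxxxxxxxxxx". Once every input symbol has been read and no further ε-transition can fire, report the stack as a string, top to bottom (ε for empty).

(s0, yyxxxxxxxxxxxx, Z)
  ε-move, top Z: go to s0, push XXZ → (s0, yyxxxxxxxxxxxx, XXZ)
  read y, top X: go to s2, push ε → (s2, yxxxxxxxxxxxx, XZ)
  read y, top X: go to s0, push YX → (s0, xxxxxxxxxxxx, YXZ)
  read x, top Y: go to s0, push YY → (s0, xxxxxxxxxxx, YYXZ)
  read x, top Y: go to s0, push YY → (s0, xxxxxxxxxx, YYYXZ)
  read x, top Y: go to s0, push YY → (s0, xxxxxxxxx, YYYYXZ)
  read x, top Y: go to s0, push YY → (s0, xxxxxxxx, YYYYYXZ)
  read x, top Y: go to s0, push YY → (s0, xxxxxxx, YYYYYYXZ)
  read x, top Y: go to s0, push YY → (s0, xxxxxx, YYYYYYYXZ)
  read x, top Y: go to s0, push YY → (s0, xxxxx, YYYYYYYYXZ)
  read x, top Y: go to s0, push YY → (s0, xxxx, YYYYYYYYYXZ)
  read x, top Y: go to s0, push YY → (s0, xxx, YYYYYYYYYYXZ)
  read x, top Y: go to s0, push YY → (s0, xx, YYYYYYYYYYYXZ)
  read x, top Y: go to s0, push YY → (s0, x, YYYYYYYYYYYYXZ)
  read x, top Y: go to s0, push YY → (s0, ε, YYYYYYYYYYYYYXZ)
All input consumed in state s0 with stack YYYYYYYYYYYYYXZ.

YYYYYYYYYYYYYXZ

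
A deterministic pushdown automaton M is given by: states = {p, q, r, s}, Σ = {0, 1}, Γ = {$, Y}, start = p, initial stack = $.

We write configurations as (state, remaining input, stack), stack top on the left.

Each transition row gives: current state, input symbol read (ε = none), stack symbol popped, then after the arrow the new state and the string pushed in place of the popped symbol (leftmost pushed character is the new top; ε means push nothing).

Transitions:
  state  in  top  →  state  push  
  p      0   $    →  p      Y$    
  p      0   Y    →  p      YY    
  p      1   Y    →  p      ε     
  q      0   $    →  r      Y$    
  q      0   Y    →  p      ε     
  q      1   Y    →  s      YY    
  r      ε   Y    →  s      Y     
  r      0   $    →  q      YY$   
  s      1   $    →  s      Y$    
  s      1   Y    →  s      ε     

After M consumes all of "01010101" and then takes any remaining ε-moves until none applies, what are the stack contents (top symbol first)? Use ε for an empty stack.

$

(p, 01010101, $) ⊢ (p, 1010101, Y$) ⊢ (p, 010101, $) ⊢ (p, 10101, Y$) ⊢ (p, 0101, $) ⊢ (p, 101, Y$) ⊢ (p, 01, $) ⊢ (p, 1, Y$) ⊢ (p, ε, $)
All input consumed in state p with stack $.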